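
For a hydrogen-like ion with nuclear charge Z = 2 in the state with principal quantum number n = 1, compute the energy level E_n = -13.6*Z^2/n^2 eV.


E_n = -13.6 * Z^2 / n^2
= -13.6 * 2^2 / 1^2
= -13.6 * 4 / 1
= -54.4 eV

-54.4


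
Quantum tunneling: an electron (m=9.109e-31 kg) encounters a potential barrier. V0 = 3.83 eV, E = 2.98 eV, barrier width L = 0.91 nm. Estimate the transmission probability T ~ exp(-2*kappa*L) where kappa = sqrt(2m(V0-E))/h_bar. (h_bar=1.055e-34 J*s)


V0 - E = 0.85 eV = 1.3617e-19 J
kappa = sqrt(2 * m * (V0-E)) / h_bar
= sqrt(2 * 9.109e-31 * 1.3617e-19) / 1.055e-34
= 4.7211e+09 /m
2*kappa*L = 2 * 4.7211e+09 * 0.91e-9
= 8.5923
T = exp(-8.5923) = 1.855268e-04

1.855268e-04


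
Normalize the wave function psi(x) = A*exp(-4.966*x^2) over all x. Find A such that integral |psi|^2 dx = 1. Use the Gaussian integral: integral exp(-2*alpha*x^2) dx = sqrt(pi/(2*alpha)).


integral |psi|^2 dx = A^2 * sqrt(pi/(2*alpha)) = 1
A^2 = sqrt(2*alpha/pi)
= sqrt(2 * 4.966 / pi)
= 1.778048
A = sqrt(1.778048)
= 1.3334

1.3334


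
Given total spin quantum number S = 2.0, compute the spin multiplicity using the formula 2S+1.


Spin multiplicity = 2S + 1
= 2 * 2.0 + 1
= 4.0 + 1
= 5

5


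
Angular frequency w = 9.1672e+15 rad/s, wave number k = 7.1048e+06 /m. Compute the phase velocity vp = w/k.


vp = w / k
= 9.1672e+15 / 7.1048e+06
= 1.2903e+09 m/s

1.2903e+09


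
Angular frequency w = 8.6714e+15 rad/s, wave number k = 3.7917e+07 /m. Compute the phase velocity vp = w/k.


vp = w / k
= 8.6714e+15 / 3.7917e+07
= 2.2869e+08 m/s

2.2869e+08


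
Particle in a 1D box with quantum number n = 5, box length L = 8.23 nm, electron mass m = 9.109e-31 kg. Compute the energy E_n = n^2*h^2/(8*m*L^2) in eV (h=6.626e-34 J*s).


E = n^2 * h^2 / (8 * m * L^2)
= 5^2 * (6.626e-34)^2 / (8 * 9.109e-31 * (8.23e-9)^2)
= 25 * 4.3904e-67 / (8 * 9.109e-31 * 6.7733e-17)
= 2.2237e-20 J
= 0.1388 eV

0.1388


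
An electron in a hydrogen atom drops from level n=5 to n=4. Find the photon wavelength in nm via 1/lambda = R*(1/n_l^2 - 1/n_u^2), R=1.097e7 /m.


1/lambda = R * (1/n_l^2 - 1/n_u^2)
= 1.097e7 * (1/4^2 - 1/5^2)
= 1.097e7 * (0.0625 - 0.04)
= 1.097e7 * 0.0225
= 2.4682e+05 /m
lambda = 1 / 2.4682e+05 = 4051.4535 nm

4051.4535


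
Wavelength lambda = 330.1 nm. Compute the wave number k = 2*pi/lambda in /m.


k = 2 * pi / lambda
= 6.2832 / (330.1e-9)
= 6.2832 / 3.3010e-07
= 1.9034e+07 /m

1.9034e+07


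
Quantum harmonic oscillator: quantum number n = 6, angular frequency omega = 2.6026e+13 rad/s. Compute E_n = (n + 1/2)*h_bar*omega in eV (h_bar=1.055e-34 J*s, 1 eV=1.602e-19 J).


E = (n + 1/2) * h_bar * omega
= (6 + 0.5) * 1.055e-34 * 2.6026e+13
= 6.5 * 2.7457e-21
= 1.7847e-20 J
= 0.1114 eV

0.1114


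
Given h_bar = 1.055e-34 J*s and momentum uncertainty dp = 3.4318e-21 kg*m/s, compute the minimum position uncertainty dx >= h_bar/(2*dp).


dx = h_bar / (2 * dp)
= 1.055e-34 / (2 * 3.4318e-21)
= 1.055e-34 / 6.8636e-21
= 1.5371e-14 m

1.5371e-14


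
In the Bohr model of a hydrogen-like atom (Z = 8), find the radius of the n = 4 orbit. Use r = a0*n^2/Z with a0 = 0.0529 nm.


r = a0 * n^2 / Z
= 0.0529 * 4^2 / 8
= 0.0529 * 16 / 8
= 0.1058 nm

0.1058


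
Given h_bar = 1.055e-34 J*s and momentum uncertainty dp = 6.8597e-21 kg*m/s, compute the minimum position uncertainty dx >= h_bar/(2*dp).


dx = h_bar / (2 * dp)
= 1.055e-34 / (2 * 6.8597e-21)
= 1.055e-34 / 1.3719e-20
= 7.6898e-15 m

7.6898e-15


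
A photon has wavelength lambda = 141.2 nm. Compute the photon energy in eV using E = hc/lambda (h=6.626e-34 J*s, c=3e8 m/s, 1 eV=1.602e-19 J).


E = hc / lambda
= (6.626e-34)(3e8) / (141.2e-9)
= 1.9878e-25 / 1.4120e-07
= 1.4078e-18 J
Converting to eV: 1.4078e-18 / 1.602e-19
= 8.7877 eV

8.7877


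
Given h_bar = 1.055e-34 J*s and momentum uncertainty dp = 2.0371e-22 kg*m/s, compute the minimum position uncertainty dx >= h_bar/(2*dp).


dx = h_bar / (2 * dp)
= 1.055e-34 / (2 * 2.0371e-22)
= 1.055e-34 / 4.0742e-22
= 2.5895e-13 m

2.5895e-13


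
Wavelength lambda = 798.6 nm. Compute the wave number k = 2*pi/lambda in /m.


k = 2 * pi / lambda
= 6.2832 / (798.6e-9)
= 6.2832 / 7.9860e-07
= 7.8678e+06 /m

7.8678e+06


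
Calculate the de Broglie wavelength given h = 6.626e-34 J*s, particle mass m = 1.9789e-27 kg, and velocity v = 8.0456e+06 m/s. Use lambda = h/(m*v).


lambda = h / (m * v)
= 6.626e-34 / (1.9789e-27 * 8.0456e+06)
= 6.626e-34 / 1.5921e-20
= 4.1617e-14 m

4.1617e-14


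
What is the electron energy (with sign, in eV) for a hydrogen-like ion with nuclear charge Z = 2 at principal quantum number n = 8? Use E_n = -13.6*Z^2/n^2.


E_n = -13.6 * Z^2 / n^2
= -13.6 * 2^2 / 8^2
= -13.6 * 4 / 64
= -0.85 eV

-0.85


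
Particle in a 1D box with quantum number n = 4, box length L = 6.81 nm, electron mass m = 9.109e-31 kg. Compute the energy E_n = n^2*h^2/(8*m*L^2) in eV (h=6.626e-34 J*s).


E = n^2 * h^2 / (8 * m * L^2)
= 4^2 * (6.626e-34)^2 / (8 * 9.109e-31 * (6.81e-9)^2)
= 16 * 4.3904e-67 / (8 * 9.109e-31 * 4.6376e-17)
= 2.0786e-20 J
= 0.1297 eV

0.1297


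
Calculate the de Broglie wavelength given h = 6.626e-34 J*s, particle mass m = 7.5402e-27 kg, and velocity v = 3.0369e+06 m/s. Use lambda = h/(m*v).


lambda = h / (m * v)
= 6.626e-34 / (7.5402e-27 * 3.0369e+06)
= 6.626e-34 / 2.2899e-20
= 2.8936e-14 m

2.8936e-14


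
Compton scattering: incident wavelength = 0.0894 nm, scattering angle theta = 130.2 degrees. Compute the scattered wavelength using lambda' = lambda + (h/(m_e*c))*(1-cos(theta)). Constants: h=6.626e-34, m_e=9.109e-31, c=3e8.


Compton wavelength: h/(m_e*c) = 2.4247e-12 m
d_lambda = 2.4247e-12 * (1 - cos(130.2 deg))
= 2.4247e-12 * 1.645458
= 3.9898e-12 m = 0.00399 nm
lambda' = 0.0894 + 0.00399
= 0.09339 nm

0.09339


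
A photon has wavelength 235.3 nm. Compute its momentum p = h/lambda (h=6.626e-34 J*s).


p = h / lambda
= 6.626e-34 / (235.3e-9)
= 6.626e-34 / 2.3530e-07
= 2.8160e-27 kg*m/s

2.8160e-27


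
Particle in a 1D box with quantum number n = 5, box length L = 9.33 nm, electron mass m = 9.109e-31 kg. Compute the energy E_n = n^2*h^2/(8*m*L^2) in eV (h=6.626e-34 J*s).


E = n^2 * h^2 / (8 * m * L^2)
= 5^2 * (6.626e-34)^2 / (8 * 9.109e-31 * (9.33e-9)^2)
= 25 * 4.3904e-67 / (8 * 9.109e-31 * 8.7049e-17)
= 1.7303e-20 J
= 0.108 eV

0.108


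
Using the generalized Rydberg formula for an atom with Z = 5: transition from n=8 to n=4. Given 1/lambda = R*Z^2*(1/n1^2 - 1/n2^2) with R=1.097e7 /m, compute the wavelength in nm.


1/lambda = R * Z^2 * (1/n1^2 - 1/n2^2)
= 1.097e7 * 5^2 * (1/4^2 - 1/8^2)
= 1.097e7 * 25 * (0.0625 - 0.015625)
= 1.2855e+07 /m
lambda = 1 / 1.2855e+07
= 77.7879 nm

77.7879


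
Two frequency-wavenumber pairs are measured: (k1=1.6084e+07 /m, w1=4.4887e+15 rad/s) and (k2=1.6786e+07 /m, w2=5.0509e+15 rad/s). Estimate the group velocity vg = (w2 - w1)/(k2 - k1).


vg = (w2 - w1) / (k2 - k1)
= (5.0509e+15 - 4.4887e+15) / (1.6786e+07 - 1.6084e+07)
= 5.6220e+14 / 7.0200e+05
= 8.0085e+08 m/s

8.0085e+08


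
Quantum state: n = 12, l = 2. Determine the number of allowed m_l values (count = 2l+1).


m_l ranges from -l to +l in integer steps
So m_l goes from -2 to +2
Count = 2l + 1 = 2*2 + 1
= 5

5


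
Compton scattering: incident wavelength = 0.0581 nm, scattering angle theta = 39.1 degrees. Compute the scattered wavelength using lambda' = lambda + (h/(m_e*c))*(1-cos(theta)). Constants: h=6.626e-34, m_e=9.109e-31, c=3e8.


Compton wavelength: h/(m_e*c) = 2.4247e-12 m
d_lambda = 2.4247e-12 * (1 - cos(39.1 deg))
= 2.4247e-12 * 0.223954
= 5.4302e-13 m = 0.000543 nm
lambda' = 0.0581 + 0.000543
= 0.058643 nm

0.058643


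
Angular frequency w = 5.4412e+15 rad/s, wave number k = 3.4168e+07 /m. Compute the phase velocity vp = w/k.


vp = w / k
= 5.4412e+15 / 3.4168e+07
= 1.5925e+08 m/s

1.5925e+08


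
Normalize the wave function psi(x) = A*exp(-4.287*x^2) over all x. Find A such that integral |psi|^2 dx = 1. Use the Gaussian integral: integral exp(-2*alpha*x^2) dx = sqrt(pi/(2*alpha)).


integral |psi|^2 dx = A^2 * sqrt(pi/(2*alpha)) = 1
A^2 = sqrt(2*alpha/pi)
= sqrt(2 * 4.287 / pi)
= 1.652026
A = sqrt(1.652026)
= 1.2853

1.2853


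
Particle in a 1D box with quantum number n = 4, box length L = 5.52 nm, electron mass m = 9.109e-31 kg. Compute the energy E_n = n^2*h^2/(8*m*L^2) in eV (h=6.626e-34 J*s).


E = n^2 * h^2 / (8 * m * L^2)
= 4^2 * (6.626e-34)^2 / (8 * 9.109e-31 * (5.52e-9)^2)
= 16 * 4.3904e-67 / (8 * 9.109e-31 * 3.0470e-17)
= 3.1636e-20 J
= 0.1975 eV

0.1975


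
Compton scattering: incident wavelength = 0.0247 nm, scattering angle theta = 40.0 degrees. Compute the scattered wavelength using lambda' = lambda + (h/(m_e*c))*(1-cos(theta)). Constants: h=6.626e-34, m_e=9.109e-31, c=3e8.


Compton wavelength: h/(m_e*c) = 2.4247e-12 m
d_lambda = 2.4247e-12 * (1 - cos(40.0 deg))
= 2.4247e-12 * 0.233956
= 5.6727e-13 m = 0.000567 nm
lambda' = 0.0247 + 0.000567
= 0.025267 nm

0.025267


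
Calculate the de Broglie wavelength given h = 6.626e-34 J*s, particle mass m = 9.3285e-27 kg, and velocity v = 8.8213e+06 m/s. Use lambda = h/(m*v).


lambda = h / (m * v)
= 6.626e-34 / (9.3285e-27 * 8.8213e+06)
= 6.626e-34 / 8.2289e-20
= 8.0521e-15 m

8.0521e-15


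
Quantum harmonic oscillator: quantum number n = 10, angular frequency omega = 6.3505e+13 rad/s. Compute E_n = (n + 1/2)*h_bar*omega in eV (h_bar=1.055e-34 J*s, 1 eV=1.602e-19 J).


E = (n + 1/2) * h_bar * omega
= (10 + 0.5) * 1.055e-34 * 6.3505e+13
= 10.5 * 6.6998e-21
= 7.0348e-20 J
= 0.4391 eV

0.4391


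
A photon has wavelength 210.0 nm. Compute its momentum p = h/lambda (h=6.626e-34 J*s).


p = h / lambda
= 6.626e-34 / (210.0e-9)
= 6.626e-34 / 2.1000e-07
= 3.1552e-27 kg*m/s

3.1552e-27


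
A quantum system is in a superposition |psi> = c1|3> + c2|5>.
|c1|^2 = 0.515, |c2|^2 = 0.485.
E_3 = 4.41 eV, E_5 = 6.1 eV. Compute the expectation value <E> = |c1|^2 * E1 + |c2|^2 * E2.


<E> = |c1|^2 * E1 + |c2|^2 * E2
= 0.515 * 4.41 + 0.485 * 6.1
= 2.2712 + 2.9585
= 5.2296 eV

5.2296


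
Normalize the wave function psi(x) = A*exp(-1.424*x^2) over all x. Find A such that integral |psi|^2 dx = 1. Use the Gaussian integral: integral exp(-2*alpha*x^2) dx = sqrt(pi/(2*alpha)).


integral |psi|^2 dx = A^2 * sqrt(pi/(2*alpha)) = 1
A^2 = sqrt(2*alpha/pi)
= sqrt(2 * 1.424 / pi)
= 0.952127
A = sqrt(0.952127)
= 0.9758

0.9758


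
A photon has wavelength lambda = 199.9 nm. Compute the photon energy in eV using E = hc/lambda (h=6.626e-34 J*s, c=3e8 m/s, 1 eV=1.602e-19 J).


E = hc / lambda
= (6.626e-34)(3e8) / (199.9e-9)
= 1.9878e-25 / 1.9990e-07
= 9.9440e-19 J
Converting to eV: 9.9440e-19 / 1.602e-19
= 6.2072 eV

6.2072


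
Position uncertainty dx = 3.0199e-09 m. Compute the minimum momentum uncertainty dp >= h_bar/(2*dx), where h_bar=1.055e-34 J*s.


dp = h_bar / (2 * dx)
= 1.055e-34 / (2 * 3.0199e-09)
= 1.055e-34 / 6.0398e-09
= 1.7467e-26 kg*m/s

1.7467e-26


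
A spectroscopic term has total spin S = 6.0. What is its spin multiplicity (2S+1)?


Spin multiplicity = 2S + 1
= 2 * 6.0 + 1
= 12.0 + 1
= 13

13


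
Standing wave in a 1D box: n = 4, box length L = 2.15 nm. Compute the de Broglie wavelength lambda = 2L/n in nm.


lambda = 2L / n
= 2 * 2.15 / 4
= 4.3 / 4
= 1.075 nm

1.075


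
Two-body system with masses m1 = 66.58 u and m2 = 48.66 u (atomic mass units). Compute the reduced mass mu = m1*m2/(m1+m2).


mu = m1 * m2 / (m1 + m2)
= 66.58 * 48.66 / (66.58 + 48.66)
= 3239.7828 / 115.24
= 28.1134 u

28.1134


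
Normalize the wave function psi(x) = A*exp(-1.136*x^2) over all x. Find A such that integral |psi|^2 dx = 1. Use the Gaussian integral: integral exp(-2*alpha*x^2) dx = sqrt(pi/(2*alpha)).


integral |psi|^2 dx = A^2 * sqrt(pi/(2*alpha)) = 1
A^2 = sqrt(2*alpha/pi)
= sqrt(2 * 1.136 / pi)
= 0.850412
A = sqrt(0.850412)
= 0.9222

0.9222


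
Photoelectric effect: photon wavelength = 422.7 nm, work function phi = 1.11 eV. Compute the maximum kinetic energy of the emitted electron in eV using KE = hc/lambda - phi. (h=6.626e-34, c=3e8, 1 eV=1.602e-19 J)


E_photon = hc / lambda
= (6.626e-34)(3e8) / (422.7e-9)
= 4.7026e-19 J
= 2.9355 eV
KE = E_photon - phi
= 2.9355 - 1.11
= 1.8255 eV

1.8255


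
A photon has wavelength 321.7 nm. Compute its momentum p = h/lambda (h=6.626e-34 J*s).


p = h / lambda
= 6.626e-34 / (321.7e-9)
= 6.626e-34 / 3.2170e-07
= 2.0597e-27 kg*m/s

2.0597e-27


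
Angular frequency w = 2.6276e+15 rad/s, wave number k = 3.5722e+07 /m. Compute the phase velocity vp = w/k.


vp = w / k
= 2.6276e+15 / 3.5722e+07
= 7.3557e+07 m/s

7.3557e+07


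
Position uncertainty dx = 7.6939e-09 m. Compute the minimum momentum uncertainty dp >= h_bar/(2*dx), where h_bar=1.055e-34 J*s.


dp = h_bar / (2 * dx)
= 1.055e-34 / (2 * 7.6939e-09)
= 1.055e-34 / 1.5388e-08
= 6.8561e-27 kg*m/s

6.8561e-27


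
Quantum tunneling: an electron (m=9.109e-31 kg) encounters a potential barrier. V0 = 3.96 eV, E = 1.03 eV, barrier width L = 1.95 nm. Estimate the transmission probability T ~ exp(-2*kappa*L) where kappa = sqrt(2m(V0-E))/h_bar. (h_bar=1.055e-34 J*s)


V0 - E = 2.93 eV = 4.6939e-19 J
kappa = sqrt(2 * m * (V0-E)) / h_bar
= sqrt(2 * 9.109e-31 * 4.6939e-19) / 1.055e-34
= 8.7652e+09 /m
2*kappa*L = 2 * 8.7652e+09 * 1.95e-9
= 34.1844
T = exp(-34.1844) = 1.425336e-15

1.425336e-15


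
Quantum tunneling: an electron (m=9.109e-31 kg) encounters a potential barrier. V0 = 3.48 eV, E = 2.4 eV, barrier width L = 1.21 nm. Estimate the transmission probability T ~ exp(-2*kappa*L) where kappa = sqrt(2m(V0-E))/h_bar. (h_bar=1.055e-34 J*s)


V0 - E = 1.08 eV = 1.7302e-19 J
kappa = sqrt(2 * m * (V0-E)) / h_bar
= sqrt(2 * 9.109e-31 * 1.7302e-19) / 1.055e-34
= 5.3216e+09 /m
2*kappa*L = 2 * 5.3216e+09 * 1.21e-9
= 12.8782
T = exp(-12.8782) = 2.553013e-06

2.553013e-06


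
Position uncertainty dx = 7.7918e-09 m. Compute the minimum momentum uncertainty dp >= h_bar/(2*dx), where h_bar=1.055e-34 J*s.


dp = h_bar / (2 * dx)
= 1.055e-34 / (2 * 7.7918e-09)
= 1.055e-34 / 1.5584e-08
= 6.7699e-27 kg*m/s

6.7699e-27


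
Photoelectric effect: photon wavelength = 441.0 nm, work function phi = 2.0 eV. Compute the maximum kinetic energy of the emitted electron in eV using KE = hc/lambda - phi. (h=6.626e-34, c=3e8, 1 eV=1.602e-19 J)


E_photon = hc / lambda
= (6.626e-34)(3e8) / (441.0e-9)
= 4.5075e-19 J
= 2.8137 eV
KE = E_photon - phi
= 2.8137 - 2.0
= 0.8137 eV

0.8137


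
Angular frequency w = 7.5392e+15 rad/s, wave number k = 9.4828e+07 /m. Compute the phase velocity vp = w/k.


vp = w / k
= 7.5392e+15 / 9.4828e+07
= 7.9504e+07 m/s

7.9504e+07


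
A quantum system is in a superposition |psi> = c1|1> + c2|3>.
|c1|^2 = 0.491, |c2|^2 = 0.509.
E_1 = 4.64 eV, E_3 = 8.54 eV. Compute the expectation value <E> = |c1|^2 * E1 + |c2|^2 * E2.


<E> = |c1|^2 * E1 + |c2|^2 * E2
= 0.491 * 4.64 + 0.509 * 8.54
= 2.2782 + 4.3469
= 6.6251 eV

6.6251


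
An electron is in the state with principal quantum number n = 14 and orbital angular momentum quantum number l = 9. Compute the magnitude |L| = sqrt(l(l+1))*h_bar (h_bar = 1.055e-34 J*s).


L = sqrt(l*(l+1)) * h_bar
= sqrt(9 * 10) * 1.055e-34
= sqrt(90) * 1.055e-34
= 9.4868 * 1.055e-34
= 1.0009e-33 J*s

1.0009e-33


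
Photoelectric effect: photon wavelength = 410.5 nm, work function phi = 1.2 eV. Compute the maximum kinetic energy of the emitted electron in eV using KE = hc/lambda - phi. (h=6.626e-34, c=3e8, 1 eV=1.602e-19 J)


E_photon = hc / lambda
= (6.626e-34)(3e8) / (410.5e-9)
= 4.8424e-19 J
= 3.0227 eV
KE = E_photon - phi
= 3.0227 - 1.2
= 1.8227 eV

1.8227


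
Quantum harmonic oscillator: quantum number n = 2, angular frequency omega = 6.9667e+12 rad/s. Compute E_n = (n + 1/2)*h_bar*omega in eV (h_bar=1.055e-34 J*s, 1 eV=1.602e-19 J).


E = (n + 1/2) * h_bar * omega
= (2 + 0.5) * 1.055e-34 * 6.9667e+12
= 2.5 * 7.3499e-22
= 1.8375e-21 J
= 0.0115 eV

0.0115


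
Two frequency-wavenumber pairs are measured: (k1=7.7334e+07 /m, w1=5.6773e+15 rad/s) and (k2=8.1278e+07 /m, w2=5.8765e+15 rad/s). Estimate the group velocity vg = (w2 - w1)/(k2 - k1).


vg = (w2 - w1) / (k2 - k1)
= (5.8765e+15 - 5.6773e+15) / (8.1278e+07 - 7.7334e+07)
= 1.9920e+14 / 3.9440e+06
= 5.0507e+07 m/s

5.0507e+07


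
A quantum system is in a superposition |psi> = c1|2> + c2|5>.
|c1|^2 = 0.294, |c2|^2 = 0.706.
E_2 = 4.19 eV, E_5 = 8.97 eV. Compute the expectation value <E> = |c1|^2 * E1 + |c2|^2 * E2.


<E> = |c1|^2 * E1 + |c2|^2 * E2
= 0.294 * 4.19 + 0.706 * 8.97
= 1.2319 + 6.3328
= 7.5647 eV

7.5647


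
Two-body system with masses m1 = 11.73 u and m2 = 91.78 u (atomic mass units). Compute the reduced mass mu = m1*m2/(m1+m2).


mu = m1 * m2 / (m1 + m2)
= 11.73 * 91.78 / (11.73 + 91.78)
= 1076.5794 / 103.51
= 10.4007 u

10.4007


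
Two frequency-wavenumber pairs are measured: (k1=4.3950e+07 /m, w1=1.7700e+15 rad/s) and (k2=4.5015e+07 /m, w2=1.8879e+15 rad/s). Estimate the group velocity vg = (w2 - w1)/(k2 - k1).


vg = (w2 - w1) / (k2 - k1)
= (1.8879e+15 - 1.7700e+15) / (4.5015e+07 - 4.3950e+07)
= 1.1790e+14 / 1.0650e+06
= 1.1070e+08 m/s

1.1070e+08


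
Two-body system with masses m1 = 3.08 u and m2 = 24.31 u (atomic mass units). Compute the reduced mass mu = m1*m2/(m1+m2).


mu = m1 * m2 / (m1 + m2)
= 3.08 * 24.31 / (3.08 + 24.31)
= 74.8748 / 27.39
= 2.7337 u

2.7337


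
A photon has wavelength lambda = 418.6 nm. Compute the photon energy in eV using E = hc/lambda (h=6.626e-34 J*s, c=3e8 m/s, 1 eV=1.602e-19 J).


E = hc / lambda
= (6.626e-34)(3e8) / (418.6e-9)
= 1.9878e-25 / 4.1860e-07
= 4.7487e-19 J
Converting to eV: 4.7487e-19 / 1.602e-19
= 2.9642 eV

2.9642


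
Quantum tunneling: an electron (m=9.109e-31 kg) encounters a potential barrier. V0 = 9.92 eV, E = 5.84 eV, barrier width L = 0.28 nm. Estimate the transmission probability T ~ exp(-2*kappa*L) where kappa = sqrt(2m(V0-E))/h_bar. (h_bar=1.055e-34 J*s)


V0 - E = 4.08 eV = 6.5362e-19 J
kappa = sqrt(2 * m * (V0-E)) / h_bar
= sqrt(2 * 9.109e-31 * 6.5362e-19) / 1.055e-34
= 1.0343e+10 /m
2*kappa*L = 2 * 1.0343e+10 * 0.28e-9
= 5.7922
T = exp(-5.7922) = 3.051111e-03

3.051111e-03


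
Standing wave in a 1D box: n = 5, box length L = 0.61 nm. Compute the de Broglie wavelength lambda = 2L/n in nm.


lambda = 2L / n
= 2 * 0.61 / 5
= 1.22 / 5
= 0.244 nm

0.244


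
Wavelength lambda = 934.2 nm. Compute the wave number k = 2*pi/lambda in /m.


k = 2 * pi / lambda
= 6.2832 / (934.2e-9)
= 6.2832 / 9.3420e-07
= 6.7257e+06 /m

6.7257e+06


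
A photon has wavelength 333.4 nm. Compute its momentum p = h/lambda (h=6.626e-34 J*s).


p = h / lambda
= 6.626e-34 / (333.4e-9)
= 6.626e-34 / 3.3340e-07
= 1.9874e-27 kg*m/s

1.9874e-27


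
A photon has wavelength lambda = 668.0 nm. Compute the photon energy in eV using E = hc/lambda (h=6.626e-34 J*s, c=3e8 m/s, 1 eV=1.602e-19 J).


E = hc / lambda
= (6.626e-34)(3e8) / (668.0e-9)
= 1.9878e-25 / 6.6800e-07
= 2.9757e-19 J
Converting to eV: 2.9757e-19 / 1.602e-19
= 1.8575 eV

1.8575


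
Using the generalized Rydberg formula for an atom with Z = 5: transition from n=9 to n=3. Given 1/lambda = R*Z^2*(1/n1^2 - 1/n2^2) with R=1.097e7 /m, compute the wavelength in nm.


1/lambda = R * Z^2 * (1/n1^2 - 1/n2^2)
= 1.097e7 * 5^2 * (1/3^2 - 1/9^2)
= 1.097e7 * 25 * (0.111111 - 0.012346)
= 2.7086e+07 /m
lambda = 1 / 2.7086e+07
= 36.9189 nm

36.9189


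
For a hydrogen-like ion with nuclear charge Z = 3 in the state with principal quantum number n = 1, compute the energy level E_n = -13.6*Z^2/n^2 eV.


E_n = -13.6 * Z^2 / n^2
= -13.6 * 3^2 / 1^2
= -13.6 * 9 / 1
= -122.4 eV

-122.4


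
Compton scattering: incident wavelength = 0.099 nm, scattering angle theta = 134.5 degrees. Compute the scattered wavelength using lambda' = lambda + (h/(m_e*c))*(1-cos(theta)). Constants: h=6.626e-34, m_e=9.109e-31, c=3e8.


Compton wavelength: h/(m_e*c) = 2.4247e-12 m
d_lambda = 2.4247e-12 * (1 - cos(134.5 deg))
= 2.4247e-12 * 1.700909
= 4.1242e-12 m = 0.004124 nm
lambda' = 0.099 + 0.004124
= 0.103124 nm

0.103124


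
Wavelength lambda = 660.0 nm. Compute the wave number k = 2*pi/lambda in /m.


k = 2 * pi / lambda
= 6.2832 / (660.0e-9)
= 6.2832 / 6.6000e-07
= 9.5200e+06 /m

9.5200e+06


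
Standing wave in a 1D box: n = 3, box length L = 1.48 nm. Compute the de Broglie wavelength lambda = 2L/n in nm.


lambda = 2L / n
= 2 * 1.48 / 3
= 2.96 / 3
= 0.9867 nm

0.9867


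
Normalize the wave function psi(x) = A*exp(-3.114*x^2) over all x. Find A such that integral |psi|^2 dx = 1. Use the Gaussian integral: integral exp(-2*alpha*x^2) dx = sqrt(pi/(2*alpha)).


integral |psi|^2 dx = A^2 * sqrt(pi/(2*alpha)) = 1
A^2 = sqrt(2*alpha/pi)
= sqrt(2 * 3.114 / pi)
= 1.407989
A = sqrt(1.407989)
= 1.1866

1.1866


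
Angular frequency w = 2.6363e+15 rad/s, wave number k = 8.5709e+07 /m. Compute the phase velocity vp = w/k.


vp = w / k
= 2.6363e+15 / 8.5709e+07
= 3.0759e+07 m/s

3.0759e+07


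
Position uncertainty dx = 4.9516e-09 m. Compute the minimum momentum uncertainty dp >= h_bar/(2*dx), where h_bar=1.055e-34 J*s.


dp = h_bar / (2 * dx)
= 1.055e-34 / (2 * 4.9516e-09)
= 1.055e-34 / 9.9032e-09
= 1.0653e-26 kg*m/s

1.0653e-26


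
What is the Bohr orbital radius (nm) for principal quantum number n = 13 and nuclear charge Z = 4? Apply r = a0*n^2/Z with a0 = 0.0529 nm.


r = a0 * n^2 / Z
= 0.0529 * 13^2 / 4
= 0.0529 * 169 / 4
= 2.235 nm

2.235


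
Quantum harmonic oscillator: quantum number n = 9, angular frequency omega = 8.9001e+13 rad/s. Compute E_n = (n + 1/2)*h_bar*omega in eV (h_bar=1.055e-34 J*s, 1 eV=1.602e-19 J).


E = (n + 1/2) * h_bar * omega
= (9 + 0.5) * 1.055e-34 * 8.9001e+13
= 9.5 * 9.3896e-21
= 8.9201e-20 J
= 0.5568 eV

0.5568


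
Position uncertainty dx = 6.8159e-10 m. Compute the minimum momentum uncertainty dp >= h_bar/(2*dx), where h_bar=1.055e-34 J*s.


dp = h_bar / (2 * dx)
= 1.055e-34 / (2 * 6.8159e-10)
= 1.055e-34 / 1.3632e-09
= 7.7393e-26 kg*m/s

7.7393e-26


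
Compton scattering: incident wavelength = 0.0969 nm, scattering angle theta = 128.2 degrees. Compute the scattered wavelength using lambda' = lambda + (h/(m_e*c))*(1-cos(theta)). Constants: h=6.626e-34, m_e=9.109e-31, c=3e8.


Compton wavelength: h/(m_e*c) = 2.4247e-12 m
d_lambda = 2.4247e-12 * (1 - cos(128.2 deg))
= 2.4247e-12 * 1.618408
= 3.9242e-12 m = 0.003924 nm
lambda' = 0.0969 + 0.003924
= 0.100824 nm

0.100824


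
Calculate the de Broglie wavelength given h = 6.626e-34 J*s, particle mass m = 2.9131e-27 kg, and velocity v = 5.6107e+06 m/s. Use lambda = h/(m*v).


lambda = h / (m * v)
= 6.626e-34 / (2.9131e-27 * 5.6107e+06)
= 6.626e-34 / 1.6345e-20
= 4.0540e-14 m

4.0540e-14


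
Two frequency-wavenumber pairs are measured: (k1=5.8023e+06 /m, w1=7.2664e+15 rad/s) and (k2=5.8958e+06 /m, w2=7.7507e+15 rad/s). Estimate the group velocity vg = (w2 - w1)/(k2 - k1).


vg = (w2 - w1) / (k2 - k1)
= (7.7507e+15 - 7.2664e+15) / (5.8958e+06 - 5.8023e+06)
= 4.8430e+14 / 9.3500e+04
= 5.1797e+09 m/s

5.1797e+09


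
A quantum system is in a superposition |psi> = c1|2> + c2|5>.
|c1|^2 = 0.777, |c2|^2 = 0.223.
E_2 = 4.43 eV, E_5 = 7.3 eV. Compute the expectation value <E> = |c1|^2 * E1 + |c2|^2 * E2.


<E> = |c1|^2 * E1 + |c2|^2 * E2
= 0.777 * 4.43 + 0.223 * 7.3
= 3.4421 + 1.6279
= 5.07 eV

5.07


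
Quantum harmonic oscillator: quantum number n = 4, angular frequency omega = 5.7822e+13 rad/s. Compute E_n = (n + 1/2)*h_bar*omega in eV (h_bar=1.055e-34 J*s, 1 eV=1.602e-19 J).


E = (n + 1/2) * h_bar * omega
= (4 + 0.5) * 1.055e-34 * 5.7822e+13
= 4.5 * 6.1002e-21
= 2.7451e-20 J
= 0.1714 eV

0.1714


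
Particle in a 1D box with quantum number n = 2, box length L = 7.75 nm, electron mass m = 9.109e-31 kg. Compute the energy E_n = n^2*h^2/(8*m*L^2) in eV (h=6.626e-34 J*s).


E = n^2 * h^2 / (8 * m * L^2)
= 2^2 * (6.626e-34)^2 / (8 * 9.109e-31 * (7.75e-9)^2)
= 4 * 4.3904e-67 / (8 * 9.109e-31 * 6.0063e-17)
= 4.0123e-21 J
= 0.025 eV

0.025


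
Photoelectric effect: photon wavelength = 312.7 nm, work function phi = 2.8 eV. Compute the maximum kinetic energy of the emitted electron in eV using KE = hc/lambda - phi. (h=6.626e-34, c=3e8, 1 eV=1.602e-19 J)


E_photon = hc / lambda
= (6.626e-34)(3e8) / (312.7e-9)
= 6.3569e-19 J
= 3.9681 eV
KE = E_photon - phi
= 3.9681 - 2.8
= 1.1681 eV

1.1681


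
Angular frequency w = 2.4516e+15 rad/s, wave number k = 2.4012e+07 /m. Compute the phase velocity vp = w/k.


vp = w / k
= 2.4516e+15 / 2.4012e+07
= 1.0210e+08 m/s

1.0210e+08


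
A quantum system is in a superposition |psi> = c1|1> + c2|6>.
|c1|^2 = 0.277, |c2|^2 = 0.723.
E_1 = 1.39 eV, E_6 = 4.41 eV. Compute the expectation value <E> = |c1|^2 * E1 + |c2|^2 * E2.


<E> = |c1|^2 * E1 + |c2|^2 * E2
= 0.277 * 1.39 + 0.723 * 4.41
= 0.385 + 3.1884
= 3.5735 eV

3.5735


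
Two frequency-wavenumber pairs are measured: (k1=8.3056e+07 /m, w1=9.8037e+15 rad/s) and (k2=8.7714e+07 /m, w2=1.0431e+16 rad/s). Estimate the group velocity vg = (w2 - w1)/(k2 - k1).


vg = (w2 - w1) / (k2 - k1)
= (1.0431e+16 - 9.8037e+15) / (8.7714e+07 - 8.3056e+07)
= 6.2730e+14 / 4.6580e+06
= 1.3467e+08 m/s

1.3467e+08


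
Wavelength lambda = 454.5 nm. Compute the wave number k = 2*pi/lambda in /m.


k = 2 * pi / lambda
= 6.2832 / (454.5e-9)
= 6.2832 / 4.5450e-07
= 1.3824e+07 /m

1.3824e+07


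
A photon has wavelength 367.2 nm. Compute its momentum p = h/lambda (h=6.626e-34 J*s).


p = h / lambda
= 6.626e-34 / (367.2e-9)
= 6.626e-34 / 3.6720e-07
= 1.8045e-27 kg*m/s

1.8045e-27


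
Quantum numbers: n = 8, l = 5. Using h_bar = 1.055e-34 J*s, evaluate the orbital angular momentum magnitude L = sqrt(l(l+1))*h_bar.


L = sqrt(l*(l+1)) * h_bar
= sqrt(5 * 6) * 1.055e-34
= sqrt(30) * 1.055e-34
= 5.4772 * 1.055e-34
= 5.7785e-34 J*s

5.7785e-34


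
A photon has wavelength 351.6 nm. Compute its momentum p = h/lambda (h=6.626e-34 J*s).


p = h / lambda
= 6.626e-34 / (351.6e-9)
= 6.626e-34 / 3.5160e-07
= 1.8845e-27 kg*m/s

1.8845e-27


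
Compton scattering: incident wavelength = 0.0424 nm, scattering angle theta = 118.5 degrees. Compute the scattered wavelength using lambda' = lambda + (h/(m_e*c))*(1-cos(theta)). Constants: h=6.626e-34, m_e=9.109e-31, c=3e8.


Compton wavelength: h/(m_e*c) = 2.4247e-12 m
d_lambda = 2.4247e-12 * (1 - cos(118.5 deg))
= 2.4247e-12 * 1.477159
= 3.5817e-12 m = 0.003582 nm
lambda' = 0.0424 + 0.003582
= 0.045982 nm

0.045982


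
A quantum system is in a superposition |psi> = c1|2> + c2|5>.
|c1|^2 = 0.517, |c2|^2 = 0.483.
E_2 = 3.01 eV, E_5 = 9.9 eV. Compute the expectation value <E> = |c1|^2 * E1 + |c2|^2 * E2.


<E> = |c1|^2 * E1 + |c2|^2 * E2
= 0.517 * 3.01 + 0.483 * 9.9
= 1.5562 + 4.7817
= 6.3379 eV

6.3379


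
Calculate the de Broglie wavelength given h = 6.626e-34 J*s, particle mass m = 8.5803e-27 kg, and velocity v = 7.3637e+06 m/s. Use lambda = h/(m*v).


lambda = h / (m * v)
= 6.626e-34 / (8.5803e-27 * 7.3637e+06)
= 6.626e-34 / 6.3183e-20
= 1.0487e-14 m

1.0487e-14


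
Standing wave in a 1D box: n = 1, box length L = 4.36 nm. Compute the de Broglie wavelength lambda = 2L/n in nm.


lambda = 2L / n
= 2 * 4.36 / 1
= 8.72 / 1
= 8.72 nm

8.72


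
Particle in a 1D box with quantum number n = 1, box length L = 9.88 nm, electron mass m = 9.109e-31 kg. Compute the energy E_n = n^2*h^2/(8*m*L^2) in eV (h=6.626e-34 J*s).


E = n^2 * h^2 / (8 * m * L^2)
= 1^2 * (6.626e-34)^2 / (8 * 9.109e-31 * (9.88e-9)^2)
= 1 * 4.3904e-67 / (8 * 9.109e-31 * 9.7614e-17)
= 6.1720e-22 J
= 0.0039 eV

0.0039


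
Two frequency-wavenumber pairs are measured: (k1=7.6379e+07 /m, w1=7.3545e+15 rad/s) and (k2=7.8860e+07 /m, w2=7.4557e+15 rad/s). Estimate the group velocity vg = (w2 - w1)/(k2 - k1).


vg = (w2 - w1) / (k2 - k1)
= (7.4557e+15 - 7.3545e+15) / (7.8860e+07 - 7.6379e+07)
= 1.0120e+14 / 2.4810e+06
= 4.0790e+07 m/s

4.0790e+07


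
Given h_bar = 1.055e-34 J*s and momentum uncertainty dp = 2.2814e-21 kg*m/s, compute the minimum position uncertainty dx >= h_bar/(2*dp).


dx = h_bar / (2 * dp)
= 1.055e-34 / (2 * 2.2814e-21)
= 1.055e-34 / 4.5628e-21
= 2.3122e-14 m

2.3122e-14


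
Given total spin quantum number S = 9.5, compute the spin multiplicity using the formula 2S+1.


Spin multiplicity = 2S + 1
= 2 * 9.5 + 1
= 19.0 + 1
= 20

20


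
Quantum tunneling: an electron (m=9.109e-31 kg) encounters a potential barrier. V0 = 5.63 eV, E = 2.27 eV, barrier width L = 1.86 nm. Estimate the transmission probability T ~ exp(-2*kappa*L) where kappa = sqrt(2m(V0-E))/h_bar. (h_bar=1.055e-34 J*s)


V0 - E = 3.36 eV = 5.3827e-19 J
kappa = sqrt(2 * m * (V0-E)) / h_bar
= sqrt(2 * 9.109e-31 * 5.3827e-19) / 1.055e-34
= 9.3864e+09 /m
2*kappa*L = 2 * 9.3864e+09 * 1.86e-9
= 34.9174
T = exp(-34.9174) = 6.848129e-16

6.848129e-16


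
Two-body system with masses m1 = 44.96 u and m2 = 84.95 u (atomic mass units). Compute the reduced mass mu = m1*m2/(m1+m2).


mu = m1 * m2 / (m1 + m2)
= 44.96 * 84.95 / (44.96 + 84.95)
= 3819.352 / 129.91
= 29.4 u

29.4


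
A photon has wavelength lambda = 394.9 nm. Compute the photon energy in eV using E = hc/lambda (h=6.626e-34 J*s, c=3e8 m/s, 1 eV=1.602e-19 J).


E = hc / lambda
= (6.626e-34)(3e8) / (394.9e-9)
= 1.9878e-25 / 3.9490e-07
= 5.0337e-19 J
Converting to eV: 5.0337e-19 / 1.602e-19
= 3.1421 eV

3.1421


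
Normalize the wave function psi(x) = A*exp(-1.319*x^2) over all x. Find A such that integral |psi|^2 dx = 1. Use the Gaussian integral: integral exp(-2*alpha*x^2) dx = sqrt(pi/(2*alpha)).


integral |psi|^2 dx = A^2 * sqrt(pi/(2*alpha)) = 1
A^2 = sqrt(2*alpha/pi)
= sqrt(2 * 1.319 / pi)
= 0.916352
A = sqrt(0.916352)
= 0.9573

0.9573


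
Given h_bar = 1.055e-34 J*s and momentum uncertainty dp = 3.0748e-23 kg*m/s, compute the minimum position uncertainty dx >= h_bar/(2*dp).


dx = h_bar / (2 * dp)
= 1.055e-34 / (2 * 3.0748e-23)
= 1.055e-34 / 6.1496e-23
= 1.7156e-12 m

1.7156e-12


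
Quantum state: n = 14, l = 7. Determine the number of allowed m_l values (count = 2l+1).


m_l ranges from -l to +l in integer steps
So m_l goes from -7 to +7
Count = 2l + 1 = 2*7 + 1
= 15

15


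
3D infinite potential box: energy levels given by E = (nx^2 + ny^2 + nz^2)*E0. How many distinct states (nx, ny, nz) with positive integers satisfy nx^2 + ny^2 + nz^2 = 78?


Enumerate all (nx, ny, nz) with nx^2 + ny^2 + nz^2 = 78:
(2,5,7)
(2,7,5)
(5,2,7)
(5,7,2)
(7,2,5)
(7,5,2)
Total degeneracy = 6

6


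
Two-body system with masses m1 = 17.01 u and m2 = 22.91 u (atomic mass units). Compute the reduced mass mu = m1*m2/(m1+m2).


mu = m1 * m2 / (m1 + m2)
= 17.01 * 22.91 / (17.01 + 22.91)
= 389.6991 / 39.92
= 9.762 u

9.762


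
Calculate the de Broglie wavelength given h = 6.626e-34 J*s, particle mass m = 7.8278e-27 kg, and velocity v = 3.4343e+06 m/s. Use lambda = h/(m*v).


lambda = h / (m * v)
= 6.626e-34 / (7.8278e-27 * 3.4343e+06)
= 6.626e-34 / 2.6883e-20
= 2.4648e-14 m

2.4648e-14


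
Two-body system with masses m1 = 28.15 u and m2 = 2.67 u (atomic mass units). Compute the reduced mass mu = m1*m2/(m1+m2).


mu = m1 * m2 / (m1 + m2)
= 28.15 * 2.67 / (28.15 + 2.67)
= 75.1605 / 30.82
= 2.4387 u

2.4387


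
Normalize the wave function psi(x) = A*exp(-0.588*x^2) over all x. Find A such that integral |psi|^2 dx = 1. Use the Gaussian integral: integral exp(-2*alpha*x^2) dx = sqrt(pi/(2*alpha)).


integral |psi|^2 dx = A^2 * sqrt(pi/(2*alpha)) = 1
A^2 = sqrt(2*alpha/pi)
= sqrt(2 * 0.588 / pi)
= 0.611827
A = sqrt(0.611827)
= 0.7822

0.7822


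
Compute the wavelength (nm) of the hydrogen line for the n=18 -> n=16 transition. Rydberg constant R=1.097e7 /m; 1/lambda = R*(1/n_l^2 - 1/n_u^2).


1/lambda = R * (1/n_l^2 - 1/n_u^2)
= 1.097e7 * (1/16^2 - 1/18^2)
= 1.097e7 * (0.003906 - 0.003086)
= 1.097e7 * 0.00082
= 8.9935e+03 /m
lambda = 1 / 8.9935e+03 = 111190.9486 nm

111190.9486


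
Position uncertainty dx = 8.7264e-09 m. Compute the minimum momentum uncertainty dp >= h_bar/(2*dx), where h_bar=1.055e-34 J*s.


dp = h_bar / (2 * dx)
= 1.055e-34 / (2 * 8.7264e-09)
= 1.055e-34 / 1.7453e-08
= 6.0449e-27 kg*m/s

6.0449e-27


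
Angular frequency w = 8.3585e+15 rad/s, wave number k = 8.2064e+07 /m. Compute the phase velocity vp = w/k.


vp = w / k
= 8.3585e+15 / 8.2064e+07
= 1.0185e+08 m/s

1.0185e+08


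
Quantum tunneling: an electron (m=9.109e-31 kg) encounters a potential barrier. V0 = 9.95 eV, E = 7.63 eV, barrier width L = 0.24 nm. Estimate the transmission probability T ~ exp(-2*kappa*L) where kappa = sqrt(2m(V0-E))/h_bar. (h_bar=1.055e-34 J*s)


V0 - E = 2.32 eV = 3.7166e-19 J
kappa = sqrt(2 * m * (V0-E)) / h_bar
= sqrt(2 * 9.109e-31 * 3.7166e-19) / 1.055e-34
= 7.7996e+09 /m
2*kappa*L = 2 * 7.7996e+09 * 0.24e-9
= 3.7438
T = exp(-3.7438) = 2.366365e-02

2.366365e-02


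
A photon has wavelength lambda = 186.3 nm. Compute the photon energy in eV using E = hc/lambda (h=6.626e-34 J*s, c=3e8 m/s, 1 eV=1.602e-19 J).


E = hc / lambda
= (6.626e-34)(3e8) / (186.3e-9)
= 1.9878e-25 / 1.8630e-07
= 1.0670e-18 J
Converting to eV: 1.0670e-18 / 1.602e-19
= 6.6604 eV

6.6604


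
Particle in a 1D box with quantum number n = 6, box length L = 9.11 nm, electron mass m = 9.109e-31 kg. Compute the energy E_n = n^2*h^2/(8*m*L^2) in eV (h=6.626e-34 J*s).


E = n^2 * h^2 / (8 * m * L^2)
= 6^2 * (6.626e-34)^2 / (8 * 9.109e-31 * (9.11e-9)^2)
= 36 * 4.3904e-67 / (8 * 9.109e-31 * 8.2992e-17)
= 2.6134e-20 J
= 0.1631 eV

0.1631


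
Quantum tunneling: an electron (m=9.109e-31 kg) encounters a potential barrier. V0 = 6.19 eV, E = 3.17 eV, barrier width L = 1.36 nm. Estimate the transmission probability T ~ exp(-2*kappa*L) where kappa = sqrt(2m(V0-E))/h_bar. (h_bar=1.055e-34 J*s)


V0 - E = 3.02 eV = 4.8380e-19 J
kappa = sqrt(2 * m * (V0-E)) / h_bar
= sqrt(2 * 9.109e-31 * 4.8380e-19) / 1.055e-34
= 8.8988e+09 /m
2*kappa*L = 2 * 8.8988e+09 * 1.36e-9
= 24.2048
T = exp(-24.2048) = 3.076015e-11

3.076015e-11


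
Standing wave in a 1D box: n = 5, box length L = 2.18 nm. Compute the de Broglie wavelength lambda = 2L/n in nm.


lambda = 2L / n
= 2 * 2.18 / 5
= 4.36 / 5
= 0.872 nm

0.872


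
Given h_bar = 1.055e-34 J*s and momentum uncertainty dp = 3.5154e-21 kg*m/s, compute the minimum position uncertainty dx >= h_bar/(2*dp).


dx = h_bar / (2 * dp)
= 1.055e-34 / (2 * 3.5154e-21)
= 1.055e-34 / 7.0308e-21
= 1.5005e-14 m

1.5005e-14


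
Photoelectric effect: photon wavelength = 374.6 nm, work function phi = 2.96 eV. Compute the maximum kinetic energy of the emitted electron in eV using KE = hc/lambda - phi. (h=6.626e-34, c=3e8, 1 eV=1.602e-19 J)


E_photon = hc / lambda
= (6.626e-34)(3e8) / (374.6e-9)
= 5.3065e-19 J
= 3.3124 eV
KE = E_photon - phi
= 3.3124 - 2.96
= 0.3524 eV

0.3524


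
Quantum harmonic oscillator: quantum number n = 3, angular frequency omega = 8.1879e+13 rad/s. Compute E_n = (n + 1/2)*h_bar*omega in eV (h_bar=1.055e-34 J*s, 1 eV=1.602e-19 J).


E = (n + 1/2) * h_bar * omega
= (3 + 0.5) * 1.055e-34 * 8.1879e+13
= 3.5 * 8.6382e-21
= 3.0234e-20 J
= 0.1887 eV

0.1887


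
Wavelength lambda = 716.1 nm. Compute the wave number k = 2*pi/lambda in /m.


k = 2 * pi / lambda
= 6.2832 / (716.1e-9)
= 6.2832 / 7.1610e-07
= 8.7742e+06 /m

8.7742e+06


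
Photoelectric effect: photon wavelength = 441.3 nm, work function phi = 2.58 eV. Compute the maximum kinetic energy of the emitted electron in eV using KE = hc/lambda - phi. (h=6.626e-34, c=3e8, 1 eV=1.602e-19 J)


E_photon = hc / lambda
= (6.626e-34)(3e8) / (441.3e-9)
= 4.5044e-19 J
= 2.8117 eV
KE = E_photon - phi
= 2.8117 - 2.58
= 0.2317 eV

0.2317


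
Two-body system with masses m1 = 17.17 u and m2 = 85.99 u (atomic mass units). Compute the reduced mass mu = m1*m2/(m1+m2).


mu = m1 * m2 / (m1 + m2)
= 17.17 * 85.99 / (17.17 + 85.99)
= 1476.4483 / 103.16
= 14.3122 u

14.3122


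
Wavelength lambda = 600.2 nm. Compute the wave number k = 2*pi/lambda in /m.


k = 2 * pi / lambda
= 6.2832 / (600.2e-9)
= 6.2832 / 6.0020e-07
= 1.0468e+07 /m

1.0468e+07


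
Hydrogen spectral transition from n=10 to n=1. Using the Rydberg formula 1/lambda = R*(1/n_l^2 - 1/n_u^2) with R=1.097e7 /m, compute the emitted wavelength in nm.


1/lambda = R * (1/n_l^2 - 1/n_u^2)
= 1.097e7 * (1/1^2 - 1/10^2)
= 1.097e7 * (1.0 - 0.01)
= 1.097e7 * 0.99
= 1.0860e+07 /m
lambda = 1 / 1.0860e+07 = 92.0785 nm

92.0785


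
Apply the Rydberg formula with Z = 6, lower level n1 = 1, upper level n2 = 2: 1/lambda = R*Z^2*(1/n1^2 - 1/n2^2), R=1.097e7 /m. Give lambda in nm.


1/lambda = R * Z^2 * (1/n1^2 - 1/n2^2)
= 1.097e7 * 6^2 * (1/1^2 - 1/2^2)
= 1.097e7 * 36 * (1.0 - 0.25)
= 2.9619e+08 /m
lambda = 1 / 2.9619e+08
= 3.3762 nm

3.3762


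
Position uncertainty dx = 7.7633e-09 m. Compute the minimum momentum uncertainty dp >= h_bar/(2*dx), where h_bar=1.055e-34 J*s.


dp = h_bar / (2 * dx)
= 1.055e-34 / (2 * 7.7633e-09)
= 1.055e-34 / 1.5527e-08
= 6.7948e-27 kg*m/s

6.7948e-27


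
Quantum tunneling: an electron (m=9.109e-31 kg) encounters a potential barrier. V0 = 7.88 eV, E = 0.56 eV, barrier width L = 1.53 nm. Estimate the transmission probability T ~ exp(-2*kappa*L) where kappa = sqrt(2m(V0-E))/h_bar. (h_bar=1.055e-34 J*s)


V0 - E = 7.32 eV = 1.1727e-18 J
kappa = sqrt(2 * m * (V0-E)) / h_bar
= sqrt(2 * 9.109e-31 * 1.1727e-18) / 1.055e-34
= 1.3854e+10 /m
2*kappa*L = 2 * 1.3854e+10 * 1.53e-9
= 42.3942
T = exp(-42.3942) = 3.876564e-19

3.876564e-19


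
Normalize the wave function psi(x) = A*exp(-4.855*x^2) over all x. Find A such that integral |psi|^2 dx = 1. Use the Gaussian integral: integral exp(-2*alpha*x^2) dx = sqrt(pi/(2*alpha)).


integral |psi|^2 dx = A^2 * sqrt(pi/(2*alpha)) = 1
A^2 = sqrt(2*alpha/pi)
= sqrt(2 * 4.855 / pi)
= 1.758064
A = sqrt(1.758064)
= 1.3259

1.3259


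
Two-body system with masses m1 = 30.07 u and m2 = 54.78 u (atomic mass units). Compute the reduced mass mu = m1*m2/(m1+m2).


mu = m1 * m2 / (m1 + m2)
= 30.07 * 54.78 / (30.07 + 54.78)
= 1647.2346 / 84.85
= 19.4135 u

19.4135


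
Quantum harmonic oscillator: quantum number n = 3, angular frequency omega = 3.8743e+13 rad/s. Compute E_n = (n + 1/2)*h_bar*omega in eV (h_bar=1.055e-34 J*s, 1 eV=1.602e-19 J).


E = (n + 1/2) * h_bar * omega
= (3 + 0.5) * 1.055e-34 * 3.8743e+13
= 3.5 * 4.0874e-21
= 1.4306e-20 J
= 0.0893 eV

0.0893


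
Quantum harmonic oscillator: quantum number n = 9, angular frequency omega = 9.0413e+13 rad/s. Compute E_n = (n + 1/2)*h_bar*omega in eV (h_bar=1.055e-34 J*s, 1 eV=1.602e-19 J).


E = (n + 1/2) * h_bar * omega
= (9 + 0.5) * 1.055e-34 * 9.0413e+13
= 9.5 * 9.5386e-21
= 9.0616e-20 J
= 0.5656 eV

0.5656


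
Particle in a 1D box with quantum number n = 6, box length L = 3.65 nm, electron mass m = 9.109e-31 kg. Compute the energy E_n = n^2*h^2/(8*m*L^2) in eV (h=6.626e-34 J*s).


E = n^2 * h^2 / (8 * m * L^2)
= 6^2 * (6.626e-34)^2 / (8 * 9.109e-31 * (3.65e-9)^2)
= 36 * 4.3904e-67 / (8 * 9.109e-31 * 1.3322e-17)
= 1.6280e-19 J
= 1.0162 eV

1.0162


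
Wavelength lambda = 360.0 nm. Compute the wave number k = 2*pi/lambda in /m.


k = 2 * pi / lambda
= 6.2832 / (360.0e-9)
= 6.2832 / 3.6000e-07
= 1.7453e+07 /m

1.7453e+07


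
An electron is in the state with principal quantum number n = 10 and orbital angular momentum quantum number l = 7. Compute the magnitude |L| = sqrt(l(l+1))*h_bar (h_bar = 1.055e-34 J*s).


L = sqrt(l*(l+1)) * h_bar
= sqrt(7 * 8) * 1.055e-34
= sqrt(56) * 1.055e-34
= 7.4833 * 1.055e-34
= 7.8949e-34 J*s

7.8949e-34


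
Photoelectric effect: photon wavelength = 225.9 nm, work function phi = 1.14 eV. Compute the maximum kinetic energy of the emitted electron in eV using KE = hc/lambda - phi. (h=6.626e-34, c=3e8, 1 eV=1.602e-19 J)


E_photon = hc / lambda
= (6.626e-34)(3e8) / (225.9e-9)
= 8.7995e-19 J
= 5.4928 eV
KE = E_photon - phi
= 5.4928 - 1.14
= 4.3528 eV

4.3528
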